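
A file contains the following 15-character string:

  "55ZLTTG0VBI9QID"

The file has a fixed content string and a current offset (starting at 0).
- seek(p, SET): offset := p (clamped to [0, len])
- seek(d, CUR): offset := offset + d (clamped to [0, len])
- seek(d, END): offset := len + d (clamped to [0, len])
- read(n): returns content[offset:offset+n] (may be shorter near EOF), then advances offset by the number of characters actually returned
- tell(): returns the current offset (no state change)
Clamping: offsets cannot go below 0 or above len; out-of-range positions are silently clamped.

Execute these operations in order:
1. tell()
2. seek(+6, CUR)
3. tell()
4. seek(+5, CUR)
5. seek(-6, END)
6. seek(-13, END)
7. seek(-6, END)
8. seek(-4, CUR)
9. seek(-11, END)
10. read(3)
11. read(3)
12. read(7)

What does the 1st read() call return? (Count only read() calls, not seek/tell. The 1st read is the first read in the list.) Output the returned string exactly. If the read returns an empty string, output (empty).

After 1 (tell()): offset=0
After 2 (seek(+6, CUR)): offset=6
After 3 (tell()): offset=6
After 4 (seek(+5, CUR)): offset=11
After 5 (seek(-6, END)): offset=9
After 6 (seek(-13, END)): offset=2
After 7 (seek(-6, END)): offset=9
After 8 (seek(-4, CUR)): offset=5
After 9 (seek(-11, END)): offset=4
After 10 (read(3)): returned 'TTG', offset=7
After 11 (read(3)): returned '0VB', offset=10
After 12 (read(7)): returned 'I9QID', offset=15

Answer: TTG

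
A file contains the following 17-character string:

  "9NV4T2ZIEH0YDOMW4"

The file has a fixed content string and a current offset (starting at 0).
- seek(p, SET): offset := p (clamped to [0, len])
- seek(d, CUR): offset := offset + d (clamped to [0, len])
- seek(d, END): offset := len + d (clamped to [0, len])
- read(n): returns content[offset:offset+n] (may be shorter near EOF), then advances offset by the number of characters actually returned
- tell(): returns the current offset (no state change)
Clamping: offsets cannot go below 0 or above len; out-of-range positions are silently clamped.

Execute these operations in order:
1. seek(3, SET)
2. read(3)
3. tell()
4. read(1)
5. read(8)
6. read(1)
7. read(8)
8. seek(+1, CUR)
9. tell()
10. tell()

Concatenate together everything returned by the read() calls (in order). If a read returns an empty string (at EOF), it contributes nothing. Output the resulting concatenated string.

Answer: 4T2ZIEH0YDOMW4

Derivation:
After 1 (seek(3, SET)): offset=3
After 2 (read(3)): returned '4T2', offset=6
After 3 (tell()): offset=6
After 4 (read(1)): returned 'Z', offset=7
After 5 (read(8)): returned 'IEH0YDOM', offset=15
After 6 (read(1)): returned 'W', offset=16
After 7 (read(8)): returned '4', offset=17
After 8 (seek(+1, CUR)): offset=17
After 9 (tell()): offset=17
After 10 (tell()): offset=17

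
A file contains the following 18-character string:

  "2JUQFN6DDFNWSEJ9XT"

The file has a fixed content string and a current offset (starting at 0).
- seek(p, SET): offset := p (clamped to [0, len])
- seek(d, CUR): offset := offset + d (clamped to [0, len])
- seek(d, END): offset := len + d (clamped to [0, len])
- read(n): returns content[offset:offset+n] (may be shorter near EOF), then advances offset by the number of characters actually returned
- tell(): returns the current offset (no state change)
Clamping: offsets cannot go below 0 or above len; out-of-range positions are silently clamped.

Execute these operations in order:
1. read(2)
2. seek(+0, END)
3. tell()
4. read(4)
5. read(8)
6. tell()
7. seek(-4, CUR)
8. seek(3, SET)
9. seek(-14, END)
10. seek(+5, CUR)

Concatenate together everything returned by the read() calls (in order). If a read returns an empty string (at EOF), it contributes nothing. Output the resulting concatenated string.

After 1 (read(2)): returned '2J', offset=2
After 2 (seek(+0, END)): offset=18
After 3 (tell()): offset=18
After 4 (read(4)): returned '', offset=18
After 5 (read(8)): returned '', offset=18
After 6 (tell()): offset=18
After 7 (seek(-4, CUR)): offset=14
After 8 (seek(3, SET)): offset=3
After 9 (seek(-14, END)): offset=4
After 10 (seek(+5, CUR)): offset=9

Answer: 2J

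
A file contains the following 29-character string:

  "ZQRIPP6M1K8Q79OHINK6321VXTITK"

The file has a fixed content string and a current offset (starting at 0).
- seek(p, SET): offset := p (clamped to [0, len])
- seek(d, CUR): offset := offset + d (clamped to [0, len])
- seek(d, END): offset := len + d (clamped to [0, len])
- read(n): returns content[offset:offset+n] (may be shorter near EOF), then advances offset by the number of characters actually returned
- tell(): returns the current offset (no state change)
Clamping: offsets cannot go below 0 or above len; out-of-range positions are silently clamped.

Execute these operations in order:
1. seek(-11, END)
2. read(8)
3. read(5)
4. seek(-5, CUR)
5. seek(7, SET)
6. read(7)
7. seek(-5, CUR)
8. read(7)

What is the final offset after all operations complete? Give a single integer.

After 1 (seek(-11, END)): offset=18
After 2 (read(8)): returned 'K6321VXT', offset=26
After 3 (read(5)): returned 'ITK', offset=29
After 4 (seek(-5, CUR)): offset=24
After 5 (seek(7, SET)): offset=7
After 6 (read(7)): returned 'M1K8Q79', offset=14
After 7 (seek(-5, CUR)): offset=9
After 8 (read(7)): returned 'K8Q79OH', offset=16

Answer: 16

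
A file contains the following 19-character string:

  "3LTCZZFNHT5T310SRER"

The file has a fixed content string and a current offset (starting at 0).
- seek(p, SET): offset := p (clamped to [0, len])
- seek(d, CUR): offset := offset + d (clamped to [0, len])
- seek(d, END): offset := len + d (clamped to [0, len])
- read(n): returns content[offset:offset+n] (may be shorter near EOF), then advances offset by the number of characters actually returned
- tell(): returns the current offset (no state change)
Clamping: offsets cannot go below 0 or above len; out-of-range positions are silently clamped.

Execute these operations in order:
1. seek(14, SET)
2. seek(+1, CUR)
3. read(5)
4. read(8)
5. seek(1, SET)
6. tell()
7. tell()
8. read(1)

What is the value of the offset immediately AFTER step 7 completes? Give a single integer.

Answer: 1

Derivation:
After 1 (seek(14, SET)): offset=14
After 2 (seek(+1, CUR)): offset=15
After 3 (read(5)): returned 'SRER', offset=19
After 4 (read(8)): returned '', offset=19
After 5 (seek(1, SET)): offset=1
After 6 (tell()): offset=1
After 7 (tell()): offset=1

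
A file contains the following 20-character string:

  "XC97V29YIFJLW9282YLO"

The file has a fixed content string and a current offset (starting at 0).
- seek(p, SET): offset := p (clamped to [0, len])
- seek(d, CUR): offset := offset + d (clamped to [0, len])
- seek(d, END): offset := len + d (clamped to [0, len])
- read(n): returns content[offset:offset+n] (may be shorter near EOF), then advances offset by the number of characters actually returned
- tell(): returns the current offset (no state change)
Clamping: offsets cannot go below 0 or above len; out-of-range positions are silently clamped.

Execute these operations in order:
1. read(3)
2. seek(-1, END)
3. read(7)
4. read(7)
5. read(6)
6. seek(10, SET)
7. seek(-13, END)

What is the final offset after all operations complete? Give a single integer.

After 1 (read(3)): returned 'XC9', offset=3
After 2 (seek(-1, END)): offset=19
After 3 (read(7)): returned 'O', offset=20
After 4 (read(7)): returned '', offset=20
After 5 (read(6)): returned '', offset=20
After 6 (seek(10, SET)): offset=10
After 7 (seek(-13, END)): offset=7

Answer: 7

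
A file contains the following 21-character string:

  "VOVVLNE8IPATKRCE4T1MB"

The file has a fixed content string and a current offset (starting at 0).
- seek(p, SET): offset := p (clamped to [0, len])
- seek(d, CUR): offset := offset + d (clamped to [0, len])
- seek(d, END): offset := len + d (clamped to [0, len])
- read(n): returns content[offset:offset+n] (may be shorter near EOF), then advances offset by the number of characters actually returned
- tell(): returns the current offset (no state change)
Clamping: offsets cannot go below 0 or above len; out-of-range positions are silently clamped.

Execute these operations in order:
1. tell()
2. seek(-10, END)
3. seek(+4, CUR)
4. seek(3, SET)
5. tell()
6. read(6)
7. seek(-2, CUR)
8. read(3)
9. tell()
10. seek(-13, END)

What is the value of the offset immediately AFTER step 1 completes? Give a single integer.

After 1 (tell()): offset=0

Answer: 0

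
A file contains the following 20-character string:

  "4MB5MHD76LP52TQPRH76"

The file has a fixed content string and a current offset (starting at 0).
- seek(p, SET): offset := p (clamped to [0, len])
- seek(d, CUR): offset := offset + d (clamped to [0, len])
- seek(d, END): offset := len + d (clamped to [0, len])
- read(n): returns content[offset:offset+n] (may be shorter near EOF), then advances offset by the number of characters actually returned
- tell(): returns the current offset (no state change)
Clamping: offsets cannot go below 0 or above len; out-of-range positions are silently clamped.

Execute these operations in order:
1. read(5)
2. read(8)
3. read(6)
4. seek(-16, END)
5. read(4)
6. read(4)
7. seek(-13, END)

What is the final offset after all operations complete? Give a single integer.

Answer: 7

Derivation:
After 1 (read(5)): returned '4MB5M', offset=5
After 2 (read(8)): returned 'HD76LP52', offset=13
After 3 (read(6)): returned 'TQPRH7', offset=19
After 4 (seek(-16, END)): offset=4
After 5 (read(4)): returned 'MHD7', offset=8
After 6 (read(4)): returned '6LP5', offset=12
After 7 (seek(-13, END)): offset=7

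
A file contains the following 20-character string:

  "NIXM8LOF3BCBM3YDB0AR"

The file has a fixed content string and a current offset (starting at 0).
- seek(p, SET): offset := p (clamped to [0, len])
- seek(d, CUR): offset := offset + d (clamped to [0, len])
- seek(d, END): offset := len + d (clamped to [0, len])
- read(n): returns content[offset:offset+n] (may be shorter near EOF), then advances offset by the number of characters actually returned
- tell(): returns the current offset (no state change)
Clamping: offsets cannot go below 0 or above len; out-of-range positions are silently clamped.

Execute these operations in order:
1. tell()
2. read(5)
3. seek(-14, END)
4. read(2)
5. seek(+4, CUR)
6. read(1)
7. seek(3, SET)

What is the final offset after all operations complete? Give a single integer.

Answer: 3

Derivation:
After 1 (tell()): offset=0
After 2 (read(5)): returned 'NIXM8', offset=5
After 3 (seek(-14, END)): offset=6
After 4 (read(2)): returned 'OF', offset=8
After 5 (seek(+4, CUR)): offset=12
After 6 (read(1)): returned 'M', offset=13
After 7 (seek(3, SET)): offset=3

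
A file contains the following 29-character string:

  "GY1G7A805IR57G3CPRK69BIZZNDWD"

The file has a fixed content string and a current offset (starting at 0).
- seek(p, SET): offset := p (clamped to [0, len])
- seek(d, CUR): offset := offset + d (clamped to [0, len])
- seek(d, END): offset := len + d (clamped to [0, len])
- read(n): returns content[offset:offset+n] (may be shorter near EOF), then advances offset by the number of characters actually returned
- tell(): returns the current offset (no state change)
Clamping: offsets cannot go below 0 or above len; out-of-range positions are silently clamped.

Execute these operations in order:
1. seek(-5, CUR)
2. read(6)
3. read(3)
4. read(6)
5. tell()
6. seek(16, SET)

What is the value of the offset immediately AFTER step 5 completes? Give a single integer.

Answer: 15

Derivation:
After 1 (seek(-5, CUR)): offset=0
After 2 (read(6)): returned 'GY1G7A', offset=6
After 3 (read(3)): returned '805', offset=9
After 4 (read(6)): returned 'IR57G3', offset=15
After 5 (tell()): offset=15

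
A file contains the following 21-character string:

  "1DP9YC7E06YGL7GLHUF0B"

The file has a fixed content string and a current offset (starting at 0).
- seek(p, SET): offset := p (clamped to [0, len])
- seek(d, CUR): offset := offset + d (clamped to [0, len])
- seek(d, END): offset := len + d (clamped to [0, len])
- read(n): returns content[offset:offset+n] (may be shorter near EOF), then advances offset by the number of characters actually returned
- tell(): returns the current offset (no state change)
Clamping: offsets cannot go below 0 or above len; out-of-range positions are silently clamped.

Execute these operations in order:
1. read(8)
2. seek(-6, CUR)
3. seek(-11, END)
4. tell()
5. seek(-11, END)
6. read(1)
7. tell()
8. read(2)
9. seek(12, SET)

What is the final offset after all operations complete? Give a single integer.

Answer: 12

Derivation:
After 1 (read(8)): returned '1DP9YC7E', offset=8
After 2 (seek(-6, CUR)): offset=2
After 3 (seek(-11, END)): offset=10
After 4 (tell()): offset=10
After 5 (seek(-11, END)): offset=10
After 6 (read(1)): returned 'Y', offset=11
After 7 (tell()): offset=11
After 8 (read(2)): returned 'GL', offset=13
After 9 (seek(12, SET)): offset=12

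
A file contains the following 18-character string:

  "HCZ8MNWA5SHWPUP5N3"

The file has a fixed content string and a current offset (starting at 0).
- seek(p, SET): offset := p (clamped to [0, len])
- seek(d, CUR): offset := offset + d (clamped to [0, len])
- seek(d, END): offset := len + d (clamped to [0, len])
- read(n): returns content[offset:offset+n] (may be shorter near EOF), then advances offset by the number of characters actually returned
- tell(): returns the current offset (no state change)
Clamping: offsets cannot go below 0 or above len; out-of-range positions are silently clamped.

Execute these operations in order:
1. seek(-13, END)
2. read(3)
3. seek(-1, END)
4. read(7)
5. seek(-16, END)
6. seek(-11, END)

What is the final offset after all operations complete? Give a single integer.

After 1 (seek(-13, END)): offset=5
After 2 (read(3)): returned 'NWA', offset=8
After 3 (seek(-1, END)): offset=17
After 4 (read(7)): returned '3', offset=18
After 5 (seek(-16, END)): offset=2
After 6 (seek(-11, END)): offset=7

Answer: 7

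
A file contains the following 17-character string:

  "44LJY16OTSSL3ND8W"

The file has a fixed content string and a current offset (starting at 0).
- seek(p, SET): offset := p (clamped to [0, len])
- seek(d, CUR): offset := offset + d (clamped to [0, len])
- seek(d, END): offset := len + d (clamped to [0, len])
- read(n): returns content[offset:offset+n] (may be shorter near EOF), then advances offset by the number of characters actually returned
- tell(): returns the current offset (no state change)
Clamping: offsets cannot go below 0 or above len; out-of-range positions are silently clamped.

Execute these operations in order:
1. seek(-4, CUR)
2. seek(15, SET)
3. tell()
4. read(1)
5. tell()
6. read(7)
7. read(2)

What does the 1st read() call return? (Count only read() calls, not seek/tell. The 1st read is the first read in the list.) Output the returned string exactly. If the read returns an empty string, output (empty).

After 1 (seek(-4, CUR)): offset=0
After 2 (seek(15, SET)): offset=15
After 3 (tell()): offset=15
After 4 (read(1)): returned '8', offset=16
After 5 (tell()): offset=16
After 6 (read(7)): returned 'W', offset=17
After 7 (read(2)): returned '', offset=17

Answer: 8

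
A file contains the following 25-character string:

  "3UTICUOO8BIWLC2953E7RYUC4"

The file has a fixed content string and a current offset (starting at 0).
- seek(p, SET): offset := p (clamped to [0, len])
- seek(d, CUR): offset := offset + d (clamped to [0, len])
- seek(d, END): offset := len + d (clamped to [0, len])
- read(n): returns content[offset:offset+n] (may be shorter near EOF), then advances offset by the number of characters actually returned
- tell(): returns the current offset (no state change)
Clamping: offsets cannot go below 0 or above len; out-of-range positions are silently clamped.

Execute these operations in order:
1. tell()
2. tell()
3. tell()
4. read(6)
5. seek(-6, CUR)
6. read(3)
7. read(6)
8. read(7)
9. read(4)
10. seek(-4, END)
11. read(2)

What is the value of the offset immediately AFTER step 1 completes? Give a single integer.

After 1 (tell()): offset=0

Answer: 0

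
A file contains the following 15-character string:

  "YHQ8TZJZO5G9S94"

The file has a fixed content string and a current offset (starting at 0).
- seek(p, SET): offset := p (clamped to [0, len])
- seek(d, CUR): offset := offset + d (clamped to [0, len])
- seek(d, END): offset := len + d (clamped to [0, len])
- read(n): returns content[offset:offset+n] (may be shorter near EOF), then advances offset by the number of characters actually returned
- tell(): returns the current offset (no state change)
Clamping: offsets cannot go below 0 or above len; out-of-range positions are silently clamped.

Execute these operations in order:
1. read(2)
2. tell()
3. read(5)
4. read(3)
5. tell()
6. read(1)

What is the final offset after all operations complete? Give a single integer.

Answer: 11

Derivation:
After 1 (read(2)): returned 'YH', offset=2
After 2 (tell()): offset=2
After 3 (read(5)): returned 'Q8TZJ', offset=7
After 4 (read(3)): returned 'ZO5', offset=10
After 5 (tell()): offset=10
After 6 (read(1)): returned 'G', offset=11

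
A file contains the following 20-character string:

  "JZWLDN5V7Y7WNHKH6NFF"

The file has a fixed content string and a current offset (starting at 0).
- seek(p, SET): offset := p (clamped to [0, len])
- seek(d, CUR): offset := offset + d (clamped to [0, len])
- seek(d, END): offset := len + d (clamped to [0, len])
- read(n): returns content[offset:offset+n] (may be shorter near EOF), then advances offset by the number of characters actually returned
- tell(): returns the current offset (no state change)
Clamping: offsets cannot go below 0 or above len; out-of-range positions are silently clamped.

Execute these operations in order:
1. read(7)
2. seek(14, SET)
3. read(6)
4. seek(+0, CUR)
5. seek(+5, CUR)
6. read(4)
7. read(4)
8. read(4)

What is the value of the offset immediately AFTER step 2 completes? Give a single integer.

After 1 (read(7)): returned 'JZWLDN5', offset=7
After 2 (seek(14, SET)): offset=14

Answer: 14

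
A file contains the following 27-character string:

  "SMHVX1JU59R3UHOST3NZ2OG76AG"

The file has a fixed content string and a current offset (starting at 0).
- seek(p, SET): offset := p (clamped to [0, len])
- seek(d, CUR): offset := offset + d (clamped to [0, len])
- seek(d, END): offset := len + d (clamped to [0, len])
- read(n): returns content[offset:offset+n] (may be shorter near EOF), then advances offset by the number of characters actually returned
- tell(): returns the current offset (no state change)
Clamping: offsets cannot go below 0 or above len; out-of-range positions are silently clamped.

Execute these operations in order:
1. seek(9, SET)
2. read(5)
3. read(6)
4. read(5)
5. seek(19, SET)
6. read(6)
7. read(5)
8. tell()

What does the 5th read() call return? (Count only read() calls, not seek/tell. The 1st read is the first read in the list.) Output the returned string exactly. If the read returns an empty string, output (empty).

Answer: AG

Derivation:
After 1 (seek(9, SET)): offset=9
After 2 (read(5)): returned '9R3UH', offset=14
After 3 (read(6)): returned 'OST3NZ', offset=20
After 4 (read(5)): returned '2OG76', offset=25
After 5 (seek(19, SET)): offset=19
After 6 (read(6)): returned 'Z2OG76', offset=25
After 7 (read(5)): returned 'AG', offset=27
After 8 (tell()): offset=27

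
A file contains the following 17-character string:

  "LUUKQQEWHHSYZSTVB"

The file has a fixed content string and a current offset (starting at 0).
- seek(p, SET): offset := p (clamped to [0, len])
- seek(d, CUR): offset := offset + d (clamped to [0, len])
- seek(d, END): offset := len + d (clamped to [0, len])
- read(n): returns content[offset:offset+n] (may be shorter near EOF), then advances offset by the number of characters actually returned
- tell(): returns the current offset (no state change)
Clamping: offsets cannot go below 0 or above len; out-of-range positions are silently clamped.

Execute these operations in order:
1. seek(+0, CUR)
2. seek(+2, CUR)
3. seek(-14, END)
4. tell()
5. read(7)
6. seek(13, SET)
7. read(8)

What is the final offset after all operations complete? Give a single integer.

Answer: 17

Derivation:
After 1 (seek(+0, CUR)): offset=0
After 2 (seek(+2, CUR)): offset=2
After 3 (seek(-14, END)): offset=3
After 4 (tell()): offset=3
After 5 (read(7)): returned 'KQQEWHH', offset=10
After 6 (seek(13, SET)): offset=13
After 7 (read(8)): returned 'STVB', offset=17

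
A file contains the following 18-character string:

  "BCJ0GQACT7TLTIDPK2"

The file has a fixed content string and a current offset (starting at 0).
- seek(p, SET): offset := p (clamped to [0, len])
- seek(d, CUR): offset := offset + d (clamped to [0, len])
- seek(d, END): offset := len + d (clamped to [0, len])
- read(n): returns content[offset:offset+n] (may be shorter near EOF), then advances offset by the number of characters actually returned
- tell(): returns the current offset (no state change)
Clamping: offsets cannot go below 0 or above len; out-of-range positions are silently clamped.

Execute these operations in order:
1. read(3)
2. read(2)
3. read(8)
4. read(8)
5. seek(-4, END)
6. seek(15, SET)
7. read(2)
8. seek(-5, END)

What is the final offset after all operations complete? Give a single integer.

After 1 (read(3)): returned 'BCJ', offset=3
After 2 (read(2)): returned '0G', offset=5
After 3 (read(8)): returned 'QACT7TLT', offset=13
After 4 (read(8)): returned 'IDPK2', offset=18
After 5 (seek(-4, END)): offset=14
After 6 (seek(15, SET)): offset=15
After 7 (read(2)): returned 'PK', offset=17
After 8 (seek(-5, END)): offset=13

Answer: 13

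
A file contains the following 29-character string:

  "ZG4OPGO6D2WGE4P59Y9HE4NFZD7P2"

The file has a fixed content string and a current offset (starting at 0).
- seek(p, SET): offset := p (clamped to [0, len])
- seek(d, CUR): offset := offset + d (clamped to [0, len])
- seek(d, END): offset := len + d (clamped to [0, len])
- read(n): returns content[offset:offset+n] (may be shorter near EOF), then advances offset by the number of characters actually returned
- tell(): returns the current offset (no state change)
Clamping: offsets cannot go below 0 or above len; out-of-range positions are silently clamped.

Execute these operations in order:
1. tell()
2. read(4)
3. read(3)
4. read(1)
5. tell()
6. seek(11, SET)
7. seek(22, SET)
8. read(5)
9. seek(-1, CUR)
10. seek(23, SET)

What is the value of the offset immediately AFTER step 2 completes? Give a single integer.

After 1 (tell()): offset=0
After 2 (read(4)): returned 'ZG4O', offset=4

Answer: 4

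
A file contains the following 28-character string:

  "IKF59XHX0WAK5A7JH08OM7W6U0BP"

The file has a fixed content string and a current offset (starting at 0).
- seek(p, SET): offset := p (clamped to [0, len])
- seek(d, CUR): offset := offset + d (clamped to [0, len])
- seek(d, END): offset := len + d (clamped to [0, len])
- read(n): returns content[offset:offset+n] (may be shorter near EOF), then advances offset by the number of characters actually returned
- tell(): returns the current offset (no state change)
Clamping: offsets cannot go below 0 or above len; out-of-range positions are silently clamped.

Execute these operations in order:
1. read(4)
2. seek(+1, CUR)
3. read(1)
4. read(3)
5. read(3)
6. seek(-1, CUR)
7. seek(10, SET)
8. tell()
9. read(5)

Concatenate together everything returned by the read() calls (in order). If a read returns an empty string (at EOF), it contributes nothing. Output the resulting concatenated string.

After 1 (read(4)): returned 'IKF5', offset=4
After 2 (seek(+1, CUR)): offset=5
After 3 (read(1)): returned 'X', offset=6
After 4 (read(3)): returned 'HX0', offset=9
After 5 (read(3)): returned 'WAK', offset=12
After 6 (seek(-1, CUR)): offset=11
After 7 (seek(10, SET)): offset=10
After 8 (tell()): offset=10
After 9 (read(5)): returned 'AK5A7', offset=15

Answer: IKF5XHX0WAKAK5A7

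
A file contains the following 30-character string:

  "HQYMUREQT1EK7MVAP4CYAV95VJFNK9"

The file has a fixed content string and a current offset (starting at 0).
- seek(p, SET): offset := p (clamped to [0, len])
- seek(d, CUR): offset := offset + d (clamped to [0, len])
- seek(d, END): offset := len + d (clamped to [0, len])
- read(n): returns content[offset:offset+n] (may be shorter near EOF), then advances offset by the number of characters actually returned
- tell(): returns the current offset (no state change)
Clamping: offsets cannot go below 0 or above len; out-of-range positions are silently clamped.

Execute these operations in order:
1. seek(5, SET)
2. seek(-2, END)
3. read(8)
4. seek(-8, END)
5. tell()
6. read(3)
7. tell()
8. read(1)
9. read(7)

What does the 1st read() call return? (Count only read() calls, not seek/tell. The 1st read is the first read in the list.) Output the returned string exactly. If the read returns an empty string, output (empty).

Answer: K9

Derivation:
After 1 (seek(5, SET)): offset=5
After 2 (seek(-2, END)): offset=28
After 3 (read(8)): returned 'K9', offset=30
After 4 (seek(-8, END)): offset=22
After 5 (tell()): offset=22
After 6 (read(3)): returned '95V', offset=25
After 7 (tell()): offset=25
After 8 (read(1)): returned 'J', offset=26
After 9 (read(7)): returned 'FNK9', offset=30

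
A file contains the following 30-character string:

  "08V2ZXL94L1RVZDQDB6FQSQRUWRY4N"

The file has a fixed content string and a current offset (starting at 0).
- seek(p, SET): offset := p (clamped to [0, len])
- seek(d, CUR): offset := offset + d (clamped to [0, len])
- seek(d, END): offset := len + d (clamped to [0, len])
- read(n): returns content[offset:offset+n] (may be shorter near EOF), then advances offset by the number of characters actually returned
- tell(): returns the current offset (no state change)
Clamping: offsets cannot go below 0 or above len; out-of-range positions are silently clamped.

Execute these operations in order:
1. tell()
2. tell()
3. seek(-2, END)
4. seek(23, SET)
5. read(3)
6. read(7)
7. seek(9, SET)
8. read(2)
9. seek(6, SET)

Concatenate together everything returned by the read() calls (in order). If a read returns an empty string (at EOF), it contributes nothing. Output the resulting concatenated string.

Answer: RUWRY4NL1

Derivation:
After 1 (tell()): offset=0
After 2 (tell()): offset=0
After 3 (seek(-2, END)): offset=28
After 4 (seek(23, SET)): offset=23
After 5 (read(3)): returned 'RUW', offset=26
After 6 (read(7)): returned 'RY4N', offset=30
After 7 (seek(9, SET)): offset=9
After 8 (read(2)): returned 'L1', offset=11
After 9 (seek(6, SET)): offset=6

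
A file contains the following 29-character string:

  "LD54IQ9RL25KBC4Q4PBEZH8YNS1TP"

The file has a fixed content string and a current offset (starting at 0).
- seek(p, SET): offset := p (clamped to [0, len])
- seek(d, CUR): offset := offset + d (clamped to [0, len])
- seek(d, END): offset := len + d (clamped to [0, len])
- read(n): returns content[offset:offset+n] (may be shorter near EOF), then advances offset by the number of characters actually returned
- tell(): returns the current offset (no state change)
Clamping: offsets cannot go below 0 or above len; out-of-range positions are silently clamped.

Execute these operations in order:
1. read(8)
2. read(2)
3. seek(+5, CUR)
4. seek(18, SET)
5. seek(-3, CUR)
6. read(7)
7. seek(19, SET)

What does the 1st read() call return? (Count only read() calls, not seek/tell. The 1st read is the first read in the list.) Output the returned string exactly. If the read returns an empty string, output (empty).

After 1 (read(8)): returned 'LD54IQ9R', offset=8
After 2 (read(2)): returned 'L2', offset=10
After 3 (seek(+5, CUR)): offset=15
After 4 (seek(18, SET)): offset=18
After 5 (seek(-3, CUR)): offset=15
After 6 (read(7)): returned 'Q4PBEZH', offset=22
After 7 (seek(19, SET)): offset=19

Answer: LD54IQ9R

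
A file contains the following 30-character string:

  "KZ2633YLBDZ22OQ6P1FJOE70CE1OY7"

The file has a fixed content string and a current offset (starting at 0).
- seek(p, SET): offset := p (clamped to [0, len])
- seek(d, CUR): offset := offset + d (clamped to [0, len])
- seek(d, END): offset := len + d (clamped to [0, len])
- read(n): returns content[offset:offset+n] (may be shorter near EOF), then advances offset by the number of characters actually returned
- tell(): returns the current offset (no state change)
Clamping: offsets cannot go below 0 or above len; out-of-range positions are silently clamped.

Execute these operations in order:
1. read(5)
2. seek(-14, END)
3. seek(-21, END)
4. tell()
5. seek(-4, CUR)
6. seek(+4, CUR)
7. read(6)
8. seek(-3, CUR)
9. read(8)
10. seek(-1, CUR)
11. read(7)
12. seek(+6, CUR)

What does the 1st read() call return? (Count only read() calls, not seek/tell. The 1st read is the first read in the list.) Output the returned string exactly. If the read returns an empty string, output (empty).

Answer: KZ263

Derivation:
After 1 (read(5)): returned 'KZ263', offset=5
After 2 (seek(-14, END)): offset=16
After 3 (seek(-21, END)): offset=9
After 4 (tell()): offset=9
After 5 (seek(-4, CUR)): offset=5
After 6 (seek(+4, CUR)): offset=9
After 7 (read(6)): returned 'DZ22OQ', offset=15
After 8 (seek(-3, CUR)): offset=12
After 9 (read(8)): returned '2OQ6P1FJ', offset=20
After 10 (seek(-1, CUR)): offset=19
After 11 (read(7)): returned 'JOE70CE', offset=26
After 12 (seek(+6, CUR)): offset=30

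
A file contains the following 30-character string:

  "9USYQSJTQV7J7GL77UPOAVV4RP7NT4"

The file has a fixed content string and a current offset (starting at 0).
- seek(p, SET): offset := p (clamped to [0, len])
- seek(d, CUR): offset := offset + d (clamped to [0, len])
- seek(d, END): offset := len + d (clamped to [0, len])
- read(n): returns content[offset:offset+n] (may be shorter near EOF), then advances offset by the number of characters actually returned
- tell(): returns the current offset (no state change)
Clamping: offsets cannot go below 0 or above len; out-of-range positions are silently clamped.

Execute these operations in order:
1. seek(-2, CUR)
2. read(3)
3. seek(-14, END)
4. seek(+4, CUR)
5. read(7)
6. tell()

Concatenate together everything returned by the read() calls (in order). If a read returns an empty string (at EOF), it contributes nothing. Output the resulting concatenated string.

After 1 (seek(-2, CUR)): offset=0
After 2 (read(3)): returned '9US', offset=3
After 3 (seek(-14, END)): offset=16
After 4 (seek(+4, CUR)): offset=20
After 5 (read(7)): returned 'AVV4RP7', offset=27
After 6 (tell()): offset=27

Answer: 9USAVV4RP7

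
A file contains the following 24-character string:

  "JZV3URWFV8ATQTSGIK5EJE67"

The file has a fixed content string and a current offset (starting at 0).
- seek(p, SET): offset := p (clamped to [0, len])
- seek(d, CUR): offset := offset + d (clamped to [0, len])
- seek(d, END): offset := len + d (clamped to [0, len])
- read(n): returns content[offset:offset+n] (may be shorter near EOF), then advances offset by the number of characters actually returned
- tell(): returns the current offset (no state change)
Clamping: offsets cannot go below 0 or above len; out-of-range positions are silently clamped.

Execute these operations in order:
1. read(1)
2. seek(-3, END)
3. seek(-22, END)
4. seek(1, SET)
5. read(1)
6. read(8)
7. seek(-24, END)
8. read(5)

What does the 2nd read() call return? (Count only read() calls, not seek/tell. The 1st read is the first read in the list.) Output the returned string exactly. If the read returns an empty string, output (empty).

After 1 (read(1)): returned 'J', offset=1
After 2 (seek(-3, END)): offset=21
After 3 (seek(-22, END)): offset=2
After 4 (seek(1, SET)): offset=1
After 5 (read(1)): returned 'Z', offset=2
After 6 (read(8)): returned 'V3URWFV8', offset=10
After 7 (seek(-24, END)): offset=0
After 8 (read(5)): returned 'JZV3U', offset=5

Answer: Z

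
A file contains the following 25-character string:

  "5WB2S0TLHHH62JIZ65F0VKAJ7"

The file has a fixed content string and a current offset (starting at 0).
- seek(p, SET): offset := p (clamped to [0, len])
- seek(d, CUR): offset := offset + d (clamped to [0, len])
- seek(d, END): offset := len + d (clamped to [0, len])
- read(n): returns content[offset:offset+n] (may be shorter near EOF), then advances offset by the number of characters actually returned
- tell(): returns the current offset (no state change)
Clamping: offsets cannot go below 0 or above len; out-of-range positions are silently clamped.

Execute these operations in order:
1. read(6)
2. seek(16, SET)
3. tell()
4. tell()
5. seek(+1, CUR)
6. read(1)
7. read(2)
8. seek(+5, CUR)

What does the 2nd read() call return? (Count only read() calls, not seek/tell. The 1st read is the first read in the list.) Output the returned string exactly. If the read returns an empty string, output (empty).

Answer: 5

Derivation:
After 1 (read(6)): returned '5WB2S0', offset=6
After 2 (seek(16, SET)): offset=16
After 3 (tell()): offset=16
After 4 (tell()): offset=16
After 5 (seek(+1, CUR)): offset=17
After 6 (read(1)): returned '5', offset=18
After 7 (read(2)): returned 'F0', offset=20
After 8 (seek(+5, CUR)): offset=25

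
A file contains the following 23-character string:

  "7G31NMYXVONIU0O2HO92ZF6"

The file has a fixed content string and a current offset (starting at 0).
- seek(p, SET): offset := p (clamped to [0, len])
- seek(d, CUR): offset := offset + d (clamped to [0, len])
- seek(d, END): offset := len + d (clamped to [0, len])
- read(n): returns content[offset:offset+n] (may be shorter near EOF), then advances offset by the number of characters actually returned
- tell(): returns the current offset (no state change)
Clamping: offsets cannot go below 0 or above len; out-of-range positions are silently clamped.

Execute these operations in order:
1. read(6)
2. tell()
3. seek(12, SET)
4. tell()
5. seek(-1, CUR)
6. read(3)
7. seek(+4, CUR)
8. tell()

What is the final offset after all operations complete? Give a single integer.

Answer: 18

Derivation:
After 1 (read(6)): returned '7G31NM', offset=6
After 2 (tell()): offset=6
After 3 (seek(12, SET)): offset=12
After 4 (tell()): offset=12
After 5 (seek(-1, CUR)): offset=11
After 6 (read(3)): returned 'IU0', offset=14
After 7 (seek(+4, CUR)): offset=18
After 8 (tell()): offset=18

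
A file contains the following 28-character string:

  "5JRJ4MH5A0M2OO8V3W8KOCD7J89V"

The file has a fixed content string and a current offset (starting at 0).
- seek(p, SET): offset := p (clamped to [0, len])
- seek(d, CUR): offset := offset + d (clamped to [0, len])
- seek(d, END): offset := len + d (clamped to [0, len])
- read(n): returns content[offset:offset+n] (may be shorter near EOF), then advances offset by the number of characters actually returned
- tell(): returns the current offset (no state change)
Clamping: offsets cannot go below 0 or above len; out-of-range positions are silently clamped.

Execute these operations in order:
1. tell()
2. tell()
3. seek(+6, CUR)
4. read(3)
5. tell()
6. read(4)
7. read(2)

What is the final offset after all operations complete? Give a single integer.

Answer: 15

Derivation:
After 1 (tell()): offset=0
After 2 (tell()): offset=0
After 3 (seek(+6, CUR)): offset=6
After 4 (read(3)): returned 'H5A', offset=9
After 5 (tell()): offset=9
After 6 (read(4)): returned '0M2O', offset=13
After 7 (read(2)): returned 'O8', offset=15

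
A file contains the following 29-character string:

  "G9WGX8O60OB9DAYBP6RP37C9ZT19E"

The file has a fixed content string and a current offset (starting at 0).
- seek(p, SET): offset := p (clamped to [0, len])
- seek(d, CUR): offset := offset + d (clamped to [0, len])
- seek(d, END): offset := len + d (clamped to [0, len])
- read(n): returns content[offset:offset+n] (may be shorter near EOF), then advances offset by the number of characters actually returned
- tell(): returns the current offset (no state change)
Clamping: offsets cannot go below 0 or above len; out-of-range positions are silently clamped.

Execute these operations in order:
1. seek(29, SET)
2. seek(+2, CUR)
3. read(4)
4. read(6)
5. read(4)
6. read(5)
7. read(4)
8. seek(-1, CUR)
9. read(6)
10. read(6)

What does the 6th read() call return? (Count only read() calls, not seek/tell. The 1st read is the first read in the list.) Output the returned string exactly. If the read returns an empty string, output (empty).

Answer: E

Derivation:
After 1 (seek(29, SET)): offset=29
After 2 (seek(+2, CUR)): offset=29
After 3 (read(4)): returned '', offset=29
After 4 (read(6)): returned '', offset=29
After 5 (read(4)): returned '', offset=29
After 6 (read(5)): returned '', offset=29
After 7 (read(4)): returned '', offset=29
After 8 (seek(-1, CUR)): offset=28
After 9 (read(6)): returned 'E', offset=29
After 10 (read(6)): returned '', offset=29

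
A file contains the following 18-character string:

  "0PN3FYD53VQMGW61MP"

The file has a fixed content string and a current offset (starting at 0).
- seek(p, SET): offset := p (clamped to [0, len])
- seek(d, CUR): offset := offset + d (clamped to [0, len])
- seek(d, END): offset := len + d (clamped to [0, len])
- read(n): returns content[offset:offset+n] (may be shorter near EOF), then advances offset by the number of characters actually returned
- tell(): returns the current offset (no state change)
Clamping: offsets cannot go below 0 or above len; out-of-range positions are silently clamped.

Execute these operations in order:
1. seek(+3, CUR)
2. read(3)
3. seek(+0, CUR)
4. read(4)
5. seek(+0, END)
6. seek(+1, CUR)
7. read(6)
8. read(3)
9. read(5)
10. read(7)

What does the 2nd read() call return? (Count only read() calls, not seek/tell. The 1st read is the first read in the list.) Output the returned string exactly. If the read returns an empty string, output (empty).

Answer: D53V

Derivation:
After 1 (seek(+3, CUR)): offset=3
After 2 (read(3)): returned '3FY', offset=6
After 3 (seek(+0, CUR)): offset=6
After 4 (read(4)): returned 'D53V', offset=10
After 5 (seek(+0, END)): offset=18
After 6 (seek(+1, CUR)): offset=18
After 7 (read(6)): returned '', offset=18
After 8 (read(3)): returned '', offset=18
After 9 (read(5)): returned '', offset=18
After 10 (read(7)): returned '', offset=18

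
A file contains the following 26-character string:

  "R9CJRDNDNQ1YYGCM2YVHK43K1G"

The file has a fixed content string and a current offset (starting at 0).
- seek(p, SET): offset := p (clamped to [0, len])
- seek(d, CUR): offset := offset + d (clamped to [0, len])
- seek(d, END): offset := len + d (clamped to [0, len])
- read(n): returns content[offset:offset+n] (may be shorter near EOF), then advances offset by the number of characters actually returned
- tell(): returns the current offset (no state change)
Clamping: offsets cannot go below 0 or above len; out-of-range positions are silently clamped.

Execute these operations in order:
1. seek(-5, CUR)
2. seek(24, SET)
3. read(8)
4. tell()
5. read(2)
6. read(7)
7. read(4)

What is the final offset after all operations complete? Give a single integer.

Answer: 26

Derivation:
After 1 (seek(-5, CUR)): offset=0
After 2 (seek(24, SET)): offset=24
After 3 (read(8)): returned '1G', offset=26
After 4 (tell()): offset=26
After 5 (read(2)): returned '', offset=26
After 6 (read(7)): returned '', offset=26
After 7 (read(4)): returned '', offset=26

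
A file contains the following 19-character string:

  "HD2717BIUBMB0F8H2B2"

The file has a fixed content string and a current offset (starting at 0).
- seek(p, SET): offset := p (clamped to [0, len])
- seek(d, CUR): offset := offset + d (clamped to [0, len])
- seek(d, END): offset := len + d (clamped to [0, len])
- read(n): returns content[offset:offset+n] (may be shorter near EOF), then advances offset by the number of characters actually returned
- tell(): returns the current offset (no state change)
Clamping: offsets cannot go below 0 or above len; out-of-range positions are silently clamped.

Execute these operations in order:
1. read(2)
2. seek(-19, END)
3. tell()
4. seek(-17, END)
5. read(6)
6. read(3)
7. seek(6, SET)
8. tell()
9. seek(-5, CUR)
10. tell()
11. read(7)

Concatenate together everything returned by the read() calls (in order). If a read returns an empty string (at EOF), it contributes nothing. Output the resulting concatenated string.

After 1 (read(2)): returned 'HD', offset=2
After 2 (seek(-19, END)): offset=0
After 3 (tell()): offset=0
After 4 (seek(-17, END)): offset=2
After 5 (read(6)): returned '2717BI', offset=8
After 6 (read(3)): returned 'UBM', offset=11
After 7 (seek(6, SET)): offset=6
After 8 (tell()): offset=6
After 9 (seek(-5, CUR)): offset=1
After 10 (tell()): offset=1
After 11 (read(7)): returned 'D2717BI', offset=8

Answer: HD2717BIUBMD2717BI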